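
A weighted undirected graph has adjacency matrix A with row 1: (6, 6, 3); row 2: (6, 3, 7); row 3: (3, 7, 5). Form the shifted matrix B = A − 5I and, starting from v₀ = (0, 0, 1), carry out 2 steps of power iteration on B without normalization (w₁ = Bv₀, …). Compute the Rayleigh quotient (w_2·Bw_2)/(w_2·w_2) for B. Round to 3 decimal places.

B = A − 5I has rows (1, 6, 3); (6, -2, 7); (3, 7, 0)
w1 = Bv₀ = (1·0 + 6·0 + 3·1; 6·0 + (-2)·0 + 7·1; 3·0 + 7·0 + 0·1) = (3, 7, 0)
w2 = Bw1 = (1·3 + 6·7 + 3·0; 6·3 + (-2)·7 + 7·0; 3·3 + 7·7 + 0·0) = (45, 4, 58)
Bw2 = (243, 668, 163)
w2·Bw2 = 23061; w2·w2 = 5405; μ ≈ 23061/5405 = 4.267

μ ≈ 4.267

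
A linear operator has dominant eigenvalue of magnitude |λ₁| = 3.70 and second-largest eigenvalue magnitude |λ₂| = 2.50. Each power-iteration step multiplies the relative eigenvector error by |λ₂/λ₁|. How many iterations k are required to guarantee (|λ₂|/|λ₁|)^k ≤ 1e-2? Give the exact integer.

|λ₂/λ₁| = 2.50/3.70 = 0.67568
Need k ≥ ln(1e-2) / ln(0.67568) = -4.6052 / -0.3920 ≈ 11.747
Smallest integer k satisfying the bound: 12

12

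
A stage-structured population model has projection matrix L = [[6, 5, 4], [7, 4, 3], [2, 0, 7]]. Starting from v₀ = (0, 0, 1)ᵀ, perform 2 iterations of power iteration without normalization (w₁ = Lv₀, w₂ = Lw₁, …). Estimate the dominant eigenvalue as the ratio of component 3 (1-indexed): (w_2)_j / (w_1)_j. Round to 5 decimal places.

8.14286

w1 = Lv₀ = (6·0 + 5·0 + 4·1; 7·0 + 4·0 + 3·1; 2·0 + 0·0 + 7·1) = (4, 3, 7)
w2 = Lw1 = (6·4 + 5·3 + 4·7; 7·4 + 4·3 + 3·7; 2·4 + 0·3 + 7·7) = (67, 61, 57)
Ratio at component: 57 / 7 = 8.14286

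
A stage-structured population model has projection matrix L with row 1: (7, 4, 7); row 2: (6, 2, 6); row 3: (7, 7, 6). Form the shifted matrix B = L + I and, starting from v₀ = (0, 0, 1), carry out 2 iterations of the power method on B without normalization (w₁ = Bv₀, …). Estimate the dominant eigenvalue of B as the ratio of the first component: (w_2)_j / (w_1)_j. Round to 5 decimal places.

μ ≈ 18.42857

B = L + I has rows (8, 4, 7); (6, 3, 6); (7, 7, 7)
w1 = Bv₀ = (8·0 + 4·0 + 7·1; 6·0 + 3·0 + 6·1; 7·0 + 7·0 + 7·1) = (7, 6, 7)
w2 = Bw1 = (8·7 + 4·6 + 7·7; 6·7 + 3·6 + 6·7; 7·7 + 7·6 + 7·7) = (129, 102, 140)
Ratio: 129/7 = 18.42857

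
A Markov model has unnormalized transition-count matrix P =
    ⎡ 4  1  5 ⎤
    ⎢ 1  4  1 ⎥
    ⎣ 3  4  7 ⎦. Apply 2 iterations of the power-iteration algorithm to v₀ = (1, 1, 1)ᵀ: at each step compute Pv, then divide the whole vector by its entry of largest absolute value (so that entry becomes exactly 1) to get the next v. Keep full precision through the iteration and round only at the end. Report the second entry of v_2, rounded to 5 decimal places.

Pv0 = (10.000000, 6.000000, 14.000000); divide by 14.000000 → v1 = (0.714286, 0.428571, 1.000000)
Pv1 = (8.285714, 3.428571, 10.857143); divide by 10.857143 → v2 = (0.763158, 0.315789, 1.000000)
Requested entry of v2: 48/152 = 0.31579

0.31579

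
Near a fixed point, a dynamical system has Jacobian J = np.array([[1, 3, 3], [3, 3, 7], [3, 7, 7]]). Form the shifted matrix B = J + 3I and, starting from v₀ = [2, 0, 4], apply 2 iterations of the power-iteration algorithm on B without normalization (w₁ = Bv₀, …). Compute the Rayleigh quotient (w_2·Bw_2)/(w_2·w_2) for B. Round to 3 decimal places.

16.675

B = J + 3I has rows (4, 3, 3); (3, 6, 7); (3, 7, 10)
w1 = Bv₀ = (4·2 + 3·0 + 3·4; 3·2 + 6·0 + 7·4; 3·2 + 7·0 + 10·4) = (20, 34, 46)
w2 = Bw1 = (4·20 + 3·34 + 3·46; 3·20 + 6·34 + 7·46; 3·20 + 7·34 + 10·46) = (320, 586, 758)
Bw2 = (5312, 9782, 12642)
w2·Bw2 = 17014728; w2·w2 = 1020360; μ ≈ 17014728/1020360 = 16.675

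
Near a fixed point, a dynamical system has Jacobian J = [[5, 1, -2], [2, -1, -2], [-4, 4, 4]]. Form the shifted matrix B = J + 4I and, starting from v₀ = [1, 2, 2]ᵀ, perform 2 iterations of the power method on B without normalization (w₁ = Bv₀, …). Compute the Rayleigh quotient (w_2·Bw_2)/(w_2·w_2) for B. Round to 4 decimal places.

B = J + 4I has rows (9, 1, -2); (2, 3, -2); (-4, 4, 8)
w1 = Bv₀ = (9·1 + 1·2 + (-2)·2; 2·1 + 3·2 + (-2)·2; (-4)·1 + 4·2 + 8·2) = (7, 4, 20)
w2 = Bw1 = (9·7 + 1·4 + (-2)·20; 2·7 + 3·4 + (-2)·20; (-4)·7 + 4·4 + 8·20) = (27, -14, 148)
Bw2 = (-67, -284, 1020)
w2·Bw2 = 153127; w2·w2 = 22829; μ ≈ 153127/22829 = 6.7076

μ ≈ 6.7076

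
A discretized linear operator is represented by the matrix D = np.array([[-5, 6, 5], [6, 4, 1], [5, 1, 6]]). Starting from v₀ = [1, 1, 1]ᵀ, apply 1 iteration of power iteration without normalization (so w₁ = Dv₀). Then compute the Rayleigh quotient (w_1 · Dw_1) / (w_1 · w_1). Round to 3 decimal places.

w1 = Dv₀ = (6, 11, 12)
Dw1 = (96, 92, 113)
w1·Dw1 = 6·96 + 11·92 + 12·113 = 2944; w1·w1 = 6·6 + 11·11 + 12·12 = 301
λ ≈ 2944/301 = 9.781

9.781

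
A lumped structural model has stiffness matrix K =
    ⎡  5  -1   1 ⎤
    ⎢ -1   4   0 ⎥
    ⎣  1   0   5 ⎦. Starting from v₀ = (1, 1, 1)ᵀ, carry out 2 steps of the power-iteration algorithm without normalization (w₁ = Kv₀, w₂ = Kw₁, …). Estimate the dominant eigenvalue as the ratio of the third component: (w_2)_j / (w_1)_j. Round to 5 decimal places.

λ ≈ 5.83333

w1 = Kv₀ = (5, 3, 6)
w2 = Kw1 = (28, 7, 35)
Ratio at component: 35 / 6 = 5.83333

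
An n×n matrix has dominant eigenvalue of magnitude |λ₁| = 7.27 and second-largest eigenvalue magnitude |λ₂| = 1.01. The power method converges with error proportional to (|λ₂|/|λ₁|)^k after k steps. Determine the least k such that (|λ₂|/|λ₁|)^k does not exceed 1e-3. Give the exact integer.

|λ₂/λ₁| = 1.01/7.27 = 0.13893
Need k ≥ ln(1e-3) / ln(0.13893) = -6.9078 / -1.9738 ≈ 3.500
Smallest integer k satisfying the bound: 4

4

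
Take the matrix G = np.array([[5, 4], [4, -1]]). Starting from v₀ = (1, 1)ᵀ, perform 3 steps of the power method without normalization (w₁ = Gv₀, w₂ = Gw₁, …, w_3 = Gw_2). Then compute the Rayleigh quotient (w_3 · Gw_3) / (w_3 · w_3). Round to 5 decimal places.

w1 = Gv₀ = (5·1 + 4·1; 4·1 + (-1)·1) = (9, 3)
w2 = Gw1 = (5·9 + 4·3; 4·9 + (-1)·3) = (57, 33)
w3 = Gw2 = (417, 195)
Gw3 = (2865, 1473)
w3·Gw3 = 417·2865 + 195·1473 = 1481940; w3·w3 = 417·417 + 195·195 = 211914
λ ≈ 1481940/211914 = 6.99312

6.99312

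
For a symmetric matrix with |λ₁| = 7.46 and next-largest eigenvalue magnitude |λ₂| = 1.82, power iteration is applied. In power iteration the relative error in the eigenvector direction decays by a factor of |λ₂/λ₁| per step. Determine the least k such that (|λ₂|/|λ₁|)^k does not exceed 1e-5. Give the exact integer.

9

|λ₂/λ₁| = 1.82/7.46 = 0.24397
Need k ≥ ln(1e-5) / ln(0.24397) = -11.5129 / -1.4107 ≈ 8.161
Smallest integer k satisfying the bound: 9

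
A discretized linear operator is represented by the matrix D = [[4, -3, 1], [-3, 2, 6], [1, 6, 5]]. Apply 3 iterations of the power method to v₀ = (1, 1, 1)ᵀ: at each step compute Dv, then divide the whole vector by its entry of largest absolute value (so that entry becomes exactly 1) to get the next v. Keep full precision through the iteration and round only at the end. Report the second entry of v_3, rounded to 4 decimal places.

Dv0 = (2.00000, 5.00000, 12.00000); divide by 12.00000 → v1 = (0.16667, 0.41667, 1.00000)
Dv1 = (0.41667, 6.33333, 7.66667); divide by 7.66667 → v2 = (0.05435, 0.82609, 1.00000)
Dv2 = (-1.26087, 7.48913, 10.01087); divide by 10.01087 → v3 = (-0.12595, 0.74810, 1.00000)
Requested entry of v3: 689/921 = 0.7481

0.7481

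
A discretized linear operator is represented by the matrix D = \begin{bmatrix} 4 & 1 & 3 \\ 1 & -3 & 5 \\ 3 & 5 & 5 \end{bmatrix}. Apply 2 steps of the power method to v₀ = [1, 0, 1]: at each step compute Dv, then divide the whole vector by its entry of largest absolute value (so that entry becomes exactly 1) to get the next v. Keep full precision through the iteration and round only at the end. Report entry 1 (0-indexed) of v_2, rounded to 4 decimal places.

0.3187

Dv0 = (7.00000, 6.00000, 8.00000); divide by 8.00000 → v1 = (0.87500, 0.75000, 1.00000)
Dv1 = (7.25000, 3.62500, 11.37500); divide by 11.37500 → v2 = (0.63736, 0.31868, 1.00000)
Requested entry of v2: 29/91 = 0.3187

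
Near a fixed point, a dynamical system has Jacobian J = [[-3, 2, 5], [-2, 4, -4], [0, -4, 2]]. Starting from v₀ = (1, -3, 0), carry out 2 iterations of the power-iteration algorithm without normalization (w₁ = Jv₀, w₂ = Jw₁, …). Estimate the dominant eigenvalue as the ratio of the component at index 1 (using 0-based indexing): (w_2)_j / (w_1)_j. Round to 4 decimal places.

w1 = Jv₀ = (-9, -14, 12)
w2 = Jw1 = (59, -86, 80)
Ratio at component: -86 / -14 = 6.1429

λ ≈ 6.1429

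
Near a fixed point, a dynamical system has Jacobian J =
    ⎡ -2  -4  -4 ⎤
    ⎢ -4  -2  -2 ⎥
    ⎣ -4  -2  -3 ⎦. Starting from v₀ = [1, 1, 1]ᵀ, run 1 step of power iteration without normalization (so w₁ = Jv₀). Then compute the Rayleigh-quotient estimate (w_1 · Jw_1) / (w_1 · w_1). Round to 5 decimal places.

w1 = Jv₀ = ((-2)·1 + (-4)·1 + (-4)·1; (-4)·1 + (-2)·1 + (-2)·1; (-4)·1 + (-2)·1 + (-3)·1) = (-10, -8, -9)
Jw1 = (88, 74, 83)
w1·Jw1 = (-10)·88 + (-8)·74 + (-9)·83 = -2219; w1·w1 = (-10)·(-10) + (-8)·(-8) + (-9)·(-9) = 245
λ ≈ -2219/245 = -9.05714

λ ≈ -9.05714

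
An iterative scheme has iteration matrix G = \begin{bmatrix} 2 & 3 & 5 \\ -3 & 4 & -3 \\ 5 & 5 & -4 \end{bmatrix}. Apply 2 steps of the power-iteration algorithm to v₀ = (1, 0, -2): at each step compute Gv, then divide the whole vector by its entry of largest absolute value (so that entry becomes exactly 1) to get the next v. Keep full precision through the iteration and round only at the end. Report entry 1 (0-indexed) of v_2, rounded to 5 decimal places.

Gv0 = (-8.000000, 3.000000, 13.000000); divide by 13.000000 → v1 = (-0.615385, 0.230769, 1.000000)
Gv1 = (4.461538, -0.230769, -5.923077); divide by -5.923077 → v2 = (-0.753247, 0.038961, 1.000000)
Requested entry of v2: -3/-77 = 0.03896

0.03896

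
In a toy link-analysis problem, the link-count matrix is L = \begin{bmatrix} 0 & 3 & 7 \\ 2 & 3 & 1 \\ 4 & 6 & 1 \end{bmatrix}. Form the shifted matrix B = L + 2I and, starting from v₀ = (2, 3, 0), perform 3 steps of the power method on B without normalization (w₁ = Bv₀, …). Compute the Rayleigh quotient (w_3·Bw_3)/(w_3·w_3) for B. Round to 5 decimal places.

B = L + 2I has rows (2, 3, 7); (2, 5, 1); (4, 6, 3)
w1 = Bv₀ = (13, 19, 26)
w2 = Bw1 = (265, 147, 244)
w3 = Bw2 = (2679, 1509, 2674)
Bw3 = (28603, 15577, 27792)
w3·Bw3 = 174448938; w3·w3 = 16604398; μ ≈ 174448938/16604398 = 10.50619

10.50619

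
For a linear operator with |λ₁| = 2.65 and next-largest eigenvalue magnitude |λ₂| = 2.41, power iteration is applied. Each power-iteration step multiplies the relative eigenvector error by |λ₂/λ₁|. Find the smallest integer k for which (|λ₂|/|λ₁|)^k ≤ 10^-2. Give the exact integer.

49

|λ₂/λ₁| = 2.41/2.65 = 0.90943
Need k ≥ ln(10^-2) / ln(0.90943) = -4.6052 / -0.0949 ≈ 48.510
Smallest integer k satisfying the bound: 49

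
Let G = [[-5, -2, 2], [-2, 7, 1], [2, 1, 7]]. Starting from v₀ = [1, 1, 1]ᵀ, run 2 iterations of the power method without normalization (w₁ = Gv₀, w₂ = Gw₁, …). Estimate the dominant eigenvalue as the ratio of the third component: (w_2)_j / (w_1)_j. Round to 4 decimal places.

6.6000

w1 = Gv₀ = ((-5)·1 + (-2)·1 + 2·1; (-2)·1 + 7·1 + 1·1; 2·1 + 1·1 + 7·1) = (-5, 6, 10)
w2 = Gw1 = ((-5)·(-5) + (-2)·6 + 2·10; (-2)·(-5) + 7·6 + 1·10; 2·(-5) + 1·6 + 7·10) = (33, 62, 66)
Ratio at component: 66 / 10 = 6.6000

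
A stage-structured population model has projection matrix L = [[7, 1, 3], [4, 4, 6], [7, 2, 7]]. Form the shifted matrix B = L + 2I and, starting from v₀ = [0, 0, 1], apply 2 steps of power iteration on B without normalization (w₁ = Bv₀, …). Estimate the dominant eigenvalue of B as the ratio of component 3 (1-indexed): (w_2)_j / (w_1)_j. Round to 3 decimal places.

B = L + 2I has rows (9, 1, 3); (4, 6, 6); (7, 2, 9)
w1 = Bv₀ = (9·0 + 1·0 + 3·1; 4·0 + 6·0 + 6·1; 7·0 + 2·0 + 9·1) = (3, 6, 9)
w2 = Bw1 = (9·3 + 1·6 + 3·9; 4·3 + 6·6 + 6·9; 7·3 + 2·6 + 9·9) = (60, 102, 114)
Ratio: 114/9 = 12.667

12.667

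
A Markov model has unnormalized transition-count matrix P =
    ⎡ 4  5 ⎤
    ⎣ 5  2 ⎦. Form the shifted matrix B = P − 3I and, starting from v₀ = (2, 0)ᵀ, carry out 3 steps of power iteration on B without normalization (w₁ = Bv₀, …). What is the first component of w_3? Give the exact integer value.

52

B = P − 3I has rows (1, 5); (5, -1)
w1 = Bv₀ = (2, 10)
w2 = Bw1 = (52, 0)
w3 = Bw2 = (52, 260)
Requested component of w3: 52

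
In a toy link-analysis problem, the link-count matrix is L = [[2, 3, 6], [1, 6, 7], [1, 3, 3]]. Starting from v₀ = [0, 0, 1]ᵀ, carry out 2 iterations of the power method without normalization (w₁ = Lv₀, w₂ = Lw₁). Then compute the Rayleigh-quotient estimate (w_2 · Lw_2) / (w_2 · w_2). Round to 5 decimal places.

w1 = Lv₀ = (2·0 + 3·0 + 6·1; 1·0 + 6·0 + 7·1; 1·0 + 3·0 + 3·1) = (6, 7, 3)
w2 = Lw1 = (2·6 + 3·7 + 6·3; 1·6 + 6·7 + 7·3; 1·6 + 3·7 + 3·3) = (51, 69, 36)
Lw2 = (525, 717, 366)
w2·Lw2 = 51·525 + 69·717 + 36·366 = 89424; w2·w2 = 51·51 + 69·69 + 36·36 = 8658
λ ≈ 89424/8658 = 10.32848

10.32848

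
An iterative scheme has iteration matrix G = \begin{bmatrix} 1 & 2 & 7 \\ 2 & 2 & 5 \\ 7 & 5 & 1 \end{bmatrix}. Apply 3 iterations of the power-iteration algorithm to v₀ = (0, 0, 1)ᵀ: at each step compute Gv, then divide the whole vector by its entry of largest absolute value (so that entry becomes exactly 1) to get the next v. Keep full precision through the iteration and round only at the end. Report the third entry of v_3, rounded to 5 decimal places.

Gv0 = (7.000000, 5.000000, 1.000000); divide by 7.000000 → v1 = (1.000000, 0.714286, 0.142857)
Gv1 = (3.428571, 4.142857, 10.714286); divide by 10.714286 → v2 = (0.320000, 0.386667, 1.000000)
Gv2 = (8.093333, 6.413333, 5.173333); divide by 8.093333 → v3 = (1.000000, 0.792422, 0.639209)
Requested entry of v3: 388/607 = 0.63921

0.63921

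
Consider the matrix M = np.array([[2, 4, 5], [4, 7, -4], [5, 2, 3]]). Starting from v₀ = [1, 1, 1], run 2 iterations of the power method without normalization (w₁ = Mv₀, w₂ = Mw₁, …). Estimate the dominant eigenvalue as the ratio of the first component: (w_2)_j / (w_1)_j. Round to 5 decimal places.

w1 = Mv₀ = (11, 7, 10)
w2 = Mw1 = (100, 53, 99)
Ratio at component: 100 / 11 = 9.09091

λ ≈ 9.09091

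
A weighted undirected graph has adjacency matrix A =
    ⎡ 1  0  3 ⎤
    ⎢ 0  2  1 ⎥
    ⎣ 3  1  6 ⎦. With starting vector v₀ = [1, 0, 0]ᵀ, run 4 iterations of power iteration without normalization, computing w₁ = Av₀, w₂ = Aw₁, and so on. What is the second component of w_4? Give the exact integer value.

213

w1 = Av₀ = (1, 0, 3)
w2 = Aw1 = (10, 3, 21)
w3 = Aw2 = (73, 27, 159)
w4 = Aw3 = (550, 213, 1200)
The requested component of w4 is 213.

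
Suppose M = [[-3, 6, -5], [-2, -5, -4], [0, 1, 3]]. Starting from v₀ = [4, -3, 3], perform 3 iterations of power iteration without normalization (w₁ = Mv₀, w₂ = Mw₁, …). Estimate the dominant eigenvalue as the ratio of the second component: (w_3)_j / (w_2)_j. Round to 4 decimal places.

λ ≈ -7.2198

w1 = Mv₀ = ((-3)·4 + 6·(-3) + (-5)·3; (-2)·4 + (-5)·(-3) + (-4)·3; 0·4 + 1·(-3) + 3·3) = (-45, -5, 6)
w2 = Mw1 = ((-3)·(-45) + 6·(-5) + (-5)·6; (-2)·(-45) + (-5)·(-5) + (-4)·6; 0·(-45) + 1·(-5) + 3·6) = (75, 91, 13)
w3 = Mw2 = (256, -657, 130)
Ratio at component: -657 / 91 = -7.2198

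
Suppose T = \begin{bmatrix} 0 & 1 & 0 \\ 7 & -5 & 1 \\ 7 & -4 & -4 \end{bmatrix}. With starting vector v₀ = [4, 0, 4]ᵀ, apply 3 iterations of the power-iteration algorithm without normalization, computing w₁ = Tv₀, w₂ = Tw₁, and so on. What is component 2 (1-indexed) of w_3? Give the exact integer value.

w1 = Tv₀ = (0, 32, 12)
w2 = Tw1 = (32, -148, -176)
w3 = Tw2 = (-148, 788, 1520)
The requested component of w3 is 788.

788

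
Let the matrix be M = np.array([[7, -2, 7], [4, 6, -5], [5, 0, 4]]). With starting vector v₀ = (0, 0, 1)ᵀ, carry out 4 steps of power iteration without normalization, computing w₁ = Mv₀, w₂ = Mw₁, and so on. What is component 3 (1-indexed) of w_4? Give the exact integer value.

7606

w1 = Mv₀ = (7, -5, 4)
w2 = Mw1 = (87, -22, 51)
w3 = Mw2 = (1010, -39, 639)
w4 = Mw3 = (11621, 611, 7606)
The requested component of w4 is 7606.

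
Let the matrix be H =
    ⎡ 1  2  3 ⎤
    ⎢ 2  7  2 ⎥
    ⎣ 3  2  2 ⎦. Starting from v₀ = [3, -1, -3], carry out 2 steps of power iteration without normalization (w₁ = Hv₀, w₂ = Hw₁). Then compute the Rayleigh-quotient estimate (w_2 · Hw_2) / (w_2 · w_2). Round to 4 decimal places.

w1 = Hv₀ = (1·3 + 2·(-1) + 3·(-3); 2·3 + 7·(-1) + 2·(-3); 3·3 + 2·(-1) + 2·(-3)) = (-8, -7, 1)
w2 = Hw1 = (1·(-8) + 2·(-7) + 3·1; 2·(-8) + 7·(-7) + 2·1; 3·(-8) + 2·(-7) + 2·1) = (-19, -63, -36)
Hw2 = (-253, -551, -255)
w2·Hw2 = (-19)·(-253) + (-63)·(-551) + (-36)·(-255) = 48700; w2·w2 = (-19)·(-19) + (-63)·(-63) + (-36)·(-36) = 5626
λ ≈ 48700/5626 = 8.6562

λ ≈ 8.6562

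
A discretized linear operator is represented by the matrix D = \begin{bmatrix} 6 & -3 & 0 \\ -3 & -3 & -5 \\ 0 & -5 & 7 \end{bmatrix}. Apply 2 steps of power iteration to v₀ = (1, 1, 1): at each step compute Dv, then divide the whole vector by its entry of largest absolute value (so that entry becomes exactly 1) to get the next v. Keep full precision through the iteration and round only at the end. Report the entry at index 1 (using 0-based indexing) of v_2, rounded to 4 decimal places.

0.2029

Dv0 = (3.00000, -11.00000, 2.00000); divide by -11.00000 → v1 = (-0.27273, 1.00000, -0.18182)
Dv1 = (-4.63636, -1.27273, -6.27273); divide by -6.27273 → v2 = (0.73913, 0.20290, 1.00000)
Requested entry of v2: 14/69 = 0.2029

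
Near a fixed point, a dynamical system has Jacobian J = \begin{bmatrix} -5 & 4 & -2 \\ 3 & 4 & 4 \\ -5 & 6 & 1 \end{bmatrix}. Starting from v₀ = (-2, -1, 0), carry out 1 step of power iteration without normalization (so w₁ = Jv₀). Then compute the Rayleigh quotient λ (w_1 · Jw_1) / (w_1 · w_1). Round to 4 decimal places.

w1 = Jv₀ = (6, -10, 4)
Jw1 = (-78, -6, -86)
w1·Jw1 = 6·(-78) + (-10)·(-6) + 4·(-86) = -752; w1·w1 = 6·6 + (-10)·(-10) + 4·4 = 152
λ ≈ -752/152 = -4.9474

-4.9474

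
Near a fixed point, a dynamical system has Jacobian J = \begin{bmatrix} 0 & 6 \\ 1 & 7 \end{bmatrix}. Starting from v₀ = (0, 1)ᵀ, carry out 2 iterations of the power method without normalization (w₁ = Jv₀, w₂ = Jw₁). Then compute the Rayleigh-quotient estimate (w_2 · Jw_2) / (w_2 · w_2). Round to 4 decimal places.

7.7981

w1 = Jv₀ = (6, 7)
w2 = Jw1 = (42, 55)
Jw2 = (330, 427)
w2·Jw2 = 42·330 + 55·427 = 37345; w2·w2 = 42·42 + 55·55 = 4789
λ ≈ 37345/4789 = 7.7981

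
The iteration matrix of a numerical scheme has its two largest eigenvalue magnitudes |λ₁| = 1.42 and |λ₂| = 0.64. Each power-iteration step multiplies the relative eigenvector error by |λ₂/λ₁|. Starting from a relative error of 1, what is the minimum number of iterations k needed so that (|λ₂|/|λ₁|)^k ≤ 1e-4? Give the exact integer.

|λ₂/λ₁| = 0.64/1.42 = 0.45070
Need k ≥ ln(1e-4) / ln(0.45070) = -9.2103 / -0.7969 ≈ 11.557
Smallest integer k satisfying the bound: 12

12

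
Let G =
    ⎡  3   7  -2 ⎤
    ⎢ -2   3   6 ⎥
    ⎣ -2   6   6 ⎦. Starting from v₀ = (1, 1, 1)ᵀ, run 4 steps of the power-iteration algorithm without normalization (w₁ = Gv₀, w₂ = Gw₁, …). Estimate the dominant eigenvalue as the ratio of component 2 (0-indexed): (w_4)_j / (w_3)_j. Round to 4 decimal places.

w1 = Gv₀ = (3·1 + 7·1 + (-2)·1; (-2)·1 + 3·1 + 6·1; (-2)·1 + 6·1 + 6·1) = (8, 7, 10)
w2 = Gw1 = (3·8 + 7·7 + (-2)·10; (-2)·8 + 3·7 + 6·10; (-2)·8 + 6·7 + 6·10) = (53, 65, 86)
w3 = Gw2 = (442, 605, 800)
w4 = Gw3 = (3961, 5731, 7546)
Ratio at component: 7546 / 800 = 9.4325

λ ≈ 9.4325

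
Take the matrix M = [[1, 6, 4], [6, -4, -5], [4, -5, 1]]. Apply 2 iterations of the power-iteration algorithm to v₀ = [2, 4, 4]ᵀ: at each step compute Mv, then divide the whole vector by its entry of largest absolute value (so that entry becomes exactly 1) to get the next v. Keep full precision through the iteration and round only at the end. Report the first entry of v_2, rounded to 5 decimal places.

-0.34536

Mv0 = (42.000000, -24.000000, -8.000000); divide by 42.000000 → v1 = (1.000000, -0.571429, -0.190476)
Mv1 = (-3.190476, 9.238095, 6.666667); divide by 9.238095 → v2 = (-0.345361, 1.000000, 0.721649)
Requested entry of v2: -134/388 = -0.34536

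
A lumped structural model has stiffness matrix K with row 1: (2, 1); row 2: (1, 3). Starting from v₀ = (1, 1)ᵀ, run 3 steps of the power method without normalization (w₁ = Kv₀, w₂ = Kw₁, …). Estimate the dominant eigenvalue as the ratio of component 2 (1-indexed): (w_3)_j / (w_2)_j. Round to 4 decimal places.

w1 = Kv₀ = (3, 4)
w2 = Kw1 = (10, 15)
w3 = Kw2 = (35, 55)
Ratio at component: 55 / 15 = 3.6667

λ ≈ 3.6667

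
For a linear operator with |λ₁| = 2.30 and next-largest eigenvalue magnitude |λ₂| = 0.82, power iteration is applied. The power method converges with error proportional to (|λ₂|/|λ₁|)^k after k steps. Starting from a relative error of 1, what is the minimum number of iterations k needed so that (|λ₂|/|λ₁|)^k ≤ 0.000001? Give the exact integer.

14

|λ₂/λ₁| = 0.82/2.30 = 0.35652
Need k ≥ ln(0.000001) / ln(0.35652) = -13.8155 / -1.0314 ≈ 13.395
Smallest integer k satisfying the bound: 14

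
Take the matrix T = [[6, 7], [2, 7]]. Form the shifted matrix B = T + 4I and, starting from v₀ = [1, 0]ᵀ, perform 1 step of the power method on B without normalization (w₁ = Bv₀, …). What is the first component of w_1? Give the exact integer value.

10

B = T + 4I has rows (10, 7); (2, 11)
w1 = Bv₀ = (10, 2)
Requested component of w1: 10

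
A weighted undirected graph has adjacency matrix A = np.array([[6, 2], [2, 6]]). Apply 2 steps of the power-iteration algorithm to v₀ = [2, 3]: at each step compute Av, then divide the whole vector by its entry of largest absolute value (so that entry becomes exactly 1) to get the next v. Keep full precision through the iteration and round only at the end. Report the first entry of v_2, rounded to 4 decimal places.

Av0 = (18.00000, 22.00000); divide by 22.00000 → v1 = (0.81818, 1.00000)
Av1 = (6.90909, 7.63636); divide by 7.63636 → v2 = (0.90476, 1.00000)
Requested entry of v2: 152/168 = 0.9048

0.9048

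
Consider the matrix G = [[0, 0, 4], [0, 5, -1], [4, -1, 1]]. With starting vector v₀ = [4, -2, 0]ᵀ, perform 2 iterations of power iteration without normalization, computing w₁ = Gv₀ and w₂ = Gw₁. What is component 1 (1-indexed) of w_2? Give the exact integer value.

w1 = Gv₀ = (0·4 + 0·(-2) + 4·0; 0·4 + 5·(-2) + (-1)·0; 4·4 + (-1)·(-2) + 1·0) = (0, -10, 18)
w2 = Gw1 = (0·0 + 0·(-10) + 4·18; 0·0 + 5·(-10) + (-1)·18; 4·0 + (-1)·(-10) + 1·18) = (72, -68, 28)
The requested component of w2 is 72.

72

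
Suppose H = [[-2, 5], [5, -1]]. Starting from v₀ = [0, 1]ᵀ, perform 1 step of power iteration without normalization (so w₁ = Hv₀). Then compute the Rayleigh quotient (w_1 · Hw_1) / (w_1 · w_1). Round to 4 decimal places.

-3.8846

w1 = Hv₀ = ((-2)·0 + 5·1; 5·0 + (-1)·1) = (5, -1)
Hw1 = (-15, 26)
w1·Hw1 = 5·(-15) + (-1)·26 = -101; w1·w1 = 5·5 + (-1)·(-1) = 26
λ ≈ -101/26 = -3.8846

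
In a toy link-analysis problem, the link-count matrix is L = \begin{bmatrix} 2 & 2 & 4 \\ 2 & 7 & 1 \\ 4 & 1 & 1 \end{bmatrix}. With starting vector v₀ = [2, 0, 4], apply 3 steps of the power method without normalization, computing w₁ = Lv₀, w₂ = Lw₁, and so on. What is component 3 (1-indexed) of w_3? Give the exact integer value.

w1 = Lv₀ = (20, 8, 12)
w2 = Lw1 = (104, 108, 100)
w3 = Lw2 = (824, 1064, 624)
The requested component of w3 is 624.

624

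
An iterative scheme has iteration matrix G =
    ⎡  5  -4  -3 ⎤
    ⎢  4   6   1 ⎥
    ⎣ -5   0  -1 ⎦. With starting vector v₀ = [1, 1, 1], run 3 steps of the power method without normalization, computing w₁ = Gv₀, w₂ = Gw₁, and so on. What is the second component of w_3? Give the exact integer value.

w1 = Gv₀ = (-2, 11, -6)
w2 = Gw1 = (-36, 52, 16)
w3 = Gw2 = (-436, 184, 164)
The requested component of w3 is 184.

184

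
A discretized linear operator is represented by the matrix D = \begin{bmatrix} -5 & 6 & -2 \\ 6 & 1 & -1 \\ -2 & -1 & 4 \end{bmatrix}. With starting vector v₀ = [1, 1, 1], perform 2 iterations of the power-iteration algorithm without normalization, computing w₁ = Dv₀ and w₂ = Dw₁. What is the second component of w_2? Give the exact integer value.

-1

w1 = Dv₀ = ((-5)·1 + 6·1 + (-2)·1; 6·1 + 1·1 + (-1)·1; (-2)·1 + (-1)·1 + 4·1) = (-1, 6, 1)
w2 = Dw1 = ((-5)·(-1) + 6·6 + (-2)·1; 6·(-1) + 1·6 + (-1)·1; (-2)·(-1) + (-1)·6 + 4·1) = (39, -1, 0)
The requested component of w2 is -1.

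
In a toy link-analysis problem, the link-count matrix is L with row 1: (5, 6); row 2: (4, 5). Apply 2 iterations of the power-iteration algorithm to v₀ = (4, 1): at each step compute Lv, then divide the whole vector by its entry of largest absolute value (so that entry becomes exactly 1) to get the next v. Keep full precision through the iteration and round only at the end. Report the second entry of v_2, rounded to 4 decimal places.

0.8164

Lv0 = (26.00000, 21.00000); divide by 26.00000 → v1 = (1.00000, 0.80769)
Lv1 = (9.84615, 8.03846); divide by 9.84615 → v2 = (1.00000, 0.81641)
Requested entry of v2: 209/256 = 0.8164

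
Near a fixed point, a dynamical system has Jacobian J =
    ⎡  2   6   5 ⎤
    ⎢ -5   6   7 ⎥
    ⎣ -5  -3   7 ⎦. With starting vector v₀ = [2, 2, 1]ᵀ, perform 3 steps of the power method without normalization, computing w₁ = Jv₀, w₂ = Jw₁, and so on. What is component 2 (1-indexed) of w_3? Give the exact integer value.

w1 = Jv₀ = (21, 9, -9)
w2 = Jw1 = (51, -114, -195)
w3 = Jw2 = (-1557, -2304, -1278)
The requested component of w3 is -2304.

-2304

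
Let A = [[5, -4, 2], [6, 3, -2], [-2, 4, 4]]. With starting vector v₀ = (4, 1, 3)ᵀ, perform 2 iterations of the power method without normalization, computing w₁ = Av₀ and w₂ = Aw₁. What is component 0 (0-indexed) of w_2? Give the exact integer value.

w1 = Av₀ = (22, 21, 8)
w2 = Aw1 = (42, 179, 72)
The requested component of w2 is 42.

42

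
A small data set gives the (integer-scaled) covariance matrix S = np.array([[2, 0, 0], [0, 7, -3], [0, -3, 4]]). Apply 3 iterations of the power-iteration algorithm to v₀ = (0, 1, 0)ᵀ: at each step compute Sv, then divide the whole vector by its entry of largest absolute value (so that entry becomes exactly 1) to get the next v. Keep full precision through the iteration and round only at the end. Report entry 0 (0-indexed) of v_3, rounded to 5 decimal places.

0.00000

Sv0 = (0.000000, 7.000000, -3.000000); divide by 7.000000 → v1 = (0.000000, 1.000000, -0.428571)
Sv1 = (0.000000, 8.285714, -4.714286); divide by 8.285714 → v2 = (0.000000, 1.000000, -0.568966)
Sv2 = (0.000000, 8.706897, -5.275862); divide by 8.706897 → v3 = (0.000000, 1.000000, -0.605941)
Requested entry of v3: 0/505 = 0.00000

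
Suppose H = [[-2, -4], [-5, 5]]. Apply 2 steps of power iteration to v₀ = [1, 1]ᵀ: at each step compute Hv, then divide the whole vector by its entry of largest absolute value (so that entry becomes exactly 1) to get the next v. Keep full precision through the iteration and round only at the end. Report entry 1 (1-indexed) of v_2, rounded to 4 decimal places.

Hv0 = (-6.00000, 0.00000); divide by -6.00000 → v1 = (1.00000, 0.00000)
Hv1 = (-2.00000, -5.00000); divide by -5.00000 → v2 = (0.40000, 1.00000)
Requested entry of v2: 12/30 = 0.4000

0.4000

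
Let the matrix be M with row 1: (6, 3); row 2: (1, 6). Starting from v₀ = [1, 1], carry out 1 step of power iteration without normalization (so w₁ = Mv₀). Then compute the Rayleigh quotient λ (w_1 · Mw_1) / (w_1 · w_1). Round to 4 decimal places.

λ ≈ 7.9385

w1 = Mv₀ = (6·1 + 3·1; 1·1 + 6·1) = (9, 7)
Mw1 = (75, 51)
w1·Mw1 = 9·75 + 7·51 = 1032; w1·w1 = 9·9 + 7·7 = 130
λ ≈ 1032/130 = 7.9385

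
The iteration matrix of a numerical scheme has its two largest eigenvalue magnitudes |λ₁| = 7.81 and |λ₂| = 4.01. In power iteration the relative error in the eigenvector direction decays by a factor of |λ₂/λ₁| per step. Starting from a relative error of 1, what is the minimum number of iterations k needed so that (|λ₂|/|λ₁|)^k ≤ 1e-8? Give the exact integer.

28

|λ₂/λ₁| = 4.01/7.81 = 0.51344
Need k ≥ ln(1e-8) / ln(0.51344) = -18.4207 / -0.6666 ≈ 27.633
Smallest integer k satisfying the bound: 28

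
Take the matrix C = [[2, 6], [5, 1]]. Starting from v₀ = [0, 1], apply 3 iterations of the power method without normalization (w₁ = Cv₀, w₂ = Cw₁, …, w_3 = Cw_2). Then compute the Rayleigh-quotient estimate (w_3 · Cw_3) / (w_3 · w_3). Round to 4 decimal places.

w1 = Cv₀ = (6, 1)
w2 = Cw1 = (18, 31)
w3 = Cw2 = (222, 121)
Cw3 = (1170, 1231)
w3·Cw3 = 222·1170 + 121·1231 = 408691; w3·w3 = 222·222 + 121·121 = 63925
λ ≈ 408691/63925 = 6.3933

λ ≈ 6.3933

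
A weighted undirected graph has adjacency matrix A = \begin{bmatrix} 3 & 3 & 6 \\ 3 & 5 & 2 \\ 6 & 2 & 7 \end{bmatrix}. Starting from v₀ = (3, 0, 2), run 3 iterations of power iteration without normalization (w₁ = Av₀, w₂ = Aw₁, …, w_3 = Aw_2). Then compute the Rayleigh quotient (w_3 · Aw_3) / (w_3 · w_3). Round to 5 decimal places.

w1 = Av₀ = (21, 13, 32)
w2 = Aw1 = (294, 192, 376)
w3 = Aw2 = (3714, 2594, 4780)
Aw3 = (47604, 33672, 60932)
w3·Aw3 = 3714·47604 + 2594·33672 + 4780·60932 = 555401384; w3·w3 = 3714·3714 + 2594·2594 + 4780·4780 = 43371032
λ ≈ 555401384/43371032 = 12.80581

λ ≈ 12.80581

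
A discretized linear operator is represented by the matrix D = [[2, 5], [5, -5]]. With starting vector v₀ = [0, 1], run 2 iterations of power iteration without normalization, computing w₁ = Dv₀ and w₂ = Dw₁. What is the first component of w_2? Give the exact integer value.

w1 = Dv₀ = (2·0 + 5·1; 5·0 + (-5)·1) = (5, -5)
w2 = Dw1 = (2·5 + 5·(-5); 5·5 + (-5)·(-5)) = (-15, 50)
The requested component of w2 is -15.

-15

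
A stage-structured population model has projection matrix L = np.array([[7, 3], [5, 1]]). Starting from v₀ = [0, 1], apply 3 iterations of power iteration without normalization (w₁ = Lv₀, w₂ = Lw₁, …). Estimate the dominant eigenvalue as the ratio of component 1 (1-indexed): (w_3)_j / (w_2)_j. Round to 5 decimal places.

w1 = Lv₀ = (7·0 + 3·1; 5·0 + 1·1) = (3, 1)
w2 = Lw1 = (7·3 + 3·1; 5·3 + 1·1) = (24, 16)
w3 = Lw2 = (216, 136)
Ratio at component: 216 / 24 = 9.00000

9.00000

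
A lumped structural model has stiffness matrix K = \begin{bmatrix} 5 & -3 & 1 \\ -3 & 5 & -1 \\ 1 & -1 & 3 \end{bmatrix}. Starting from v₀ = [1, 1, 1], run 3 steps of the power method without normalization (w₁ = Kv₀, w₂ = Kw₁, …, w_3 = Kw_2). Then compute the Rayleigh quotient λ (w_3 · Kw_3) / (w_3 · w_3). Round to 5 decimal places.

λ ≈ 8.25871

w1 = Kv₀ = (5·1 + (-3)·1 + 1·1; (-3)·1 + 5·1 + (-1)·1; 1·1 + (-1)·1 + 3·1) = (3, 1, 3)
w2 = Kw1 = (5·3 + (-3)·1 + 1·3; (-3)·3 + 5·1 + (-1)·3; 1·3 + (-1)·1 + 3·3) = (15, -7, 11)
w3 = Kw2 = (107, -91, 55)
Kw3 = (863, -831, 363)
w3·Kw3 = 107·863 + (-91)·(-831) + 55·363 = 187927; w3·w3 = 107·107 + (-91)·(-91) + 55·55 = 22755
λ ≈ 187927/22755 = 8.25871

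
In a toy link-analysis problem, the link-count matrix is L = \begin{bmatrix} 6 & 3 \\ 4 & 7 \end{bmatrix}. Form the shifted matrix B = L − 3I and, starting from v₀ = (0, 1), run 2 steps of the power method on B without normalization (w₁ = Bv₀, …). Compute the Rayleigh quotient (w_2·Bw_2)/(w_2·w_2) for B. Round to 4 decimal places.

μ ≈ 7.0000

B = L − 3I has rows (3, 3); (4, 4)
w1 = Bv₀ = (3·0 + 3·1; 4·0 + 4·1) = (3, 4)
w2 = Bw1 = (3·3 + 3·4; 4·3 + 4·4) = (21, 28)
Bw2 = (147, 196)
w2·Bw2 = 8575; w2·w2 = 1225; μ ≈ 8575/1225 = 7.0000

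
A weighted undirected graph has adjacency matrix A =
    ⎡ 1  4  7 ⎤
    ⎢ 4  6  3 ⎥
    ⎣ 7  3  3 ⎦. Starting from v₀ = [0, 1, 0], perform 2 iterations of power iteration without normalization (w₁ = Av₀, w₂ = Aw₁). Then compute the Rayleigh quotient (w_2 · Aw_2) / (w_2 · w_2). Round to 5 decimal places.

w1 = Av₀ = (1·0 + 4·1 + 7·0; 4·0 + 6·1 + 3·0; 7·0 + 3·1 + 3·0) = (4, 6, 3)
w2 = Aw1 = (1·4 + 4·6 + 7·3; 4·4 + 6·6 + 3·3; 7·4 + 3·6 + 3·3) = (49, 61, 55)
Aw2 = (678, 727, 691)
w2·Aw2 = 49·678 + 61·727 + 55·691 = 115574; w2·w2 = 49·49 + 61·61 + 55·55 = 9147
λ ≈ 115574/9147 = 12.63518

λ ≈ 12.63518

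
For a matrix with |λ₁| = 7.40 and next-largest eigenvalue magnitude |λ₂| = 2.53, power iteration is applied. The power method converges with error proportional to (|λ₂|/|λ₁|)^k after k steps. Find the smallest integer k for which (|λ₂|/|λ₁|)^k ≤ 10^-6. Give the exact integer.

|λ₂/λ₁| = 2.53/7.40 = 0.34189
Need k ≥ ln(10^-6) / ln(0.34189) = -13.8155 / -1.0733 ≈ 12.872
Smallest integer k satisfying the bound: 13

13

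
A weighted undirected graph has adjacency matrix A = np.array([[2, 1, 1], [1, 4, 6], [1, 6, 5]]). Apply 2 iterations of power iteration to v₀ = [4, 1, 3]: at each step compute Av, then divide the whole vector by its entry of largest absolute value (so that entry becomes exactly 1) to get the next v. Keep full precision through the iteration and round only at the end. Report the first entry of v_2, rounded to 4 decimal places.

Av0 = (12.00000, 26.00000, 25.00000); divide by 26.00000 → v1 = (0.46154, 1.00000, 0.96154)
Av1 = (2.88462, 10.23077, 11.26923); divide by 11.26923 → v2 = (0.25597, 0.90785, 1.00000)
Requested entry of v2: 75/293 = 0.2560

0.2560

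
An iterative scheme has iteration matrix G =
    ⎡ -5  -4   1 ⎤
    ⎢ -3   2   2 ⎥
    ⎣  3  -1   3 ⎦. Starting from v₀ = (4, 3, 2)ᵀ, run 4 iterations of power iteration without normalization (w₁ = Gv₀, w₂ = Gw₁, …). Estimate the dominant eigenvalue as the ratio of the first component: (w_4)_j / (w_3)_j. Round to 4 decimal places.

λ ≈ -6.2872

w1 = Gv₀ = (-30, -2, 15)
w2 = Gw1 = (173, 116, -43)
w3 = Gw2 = (-1372, -373, 274)
w4 = Gw3 = (8626, 3918, -2921)
Ratio at component: 8626 / -1372 = -6.2872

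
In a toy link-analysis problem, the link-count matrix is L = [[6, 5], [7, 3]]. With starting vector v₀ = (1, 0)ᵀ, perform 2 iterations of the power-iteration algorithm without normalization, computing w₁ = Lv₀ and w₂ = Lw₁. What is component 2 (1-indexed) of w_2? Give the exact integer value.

w1 = Lv₀ = (6, 7)
w2 = Lw1 = (71, 63)
The requested component of w2 is 63.

63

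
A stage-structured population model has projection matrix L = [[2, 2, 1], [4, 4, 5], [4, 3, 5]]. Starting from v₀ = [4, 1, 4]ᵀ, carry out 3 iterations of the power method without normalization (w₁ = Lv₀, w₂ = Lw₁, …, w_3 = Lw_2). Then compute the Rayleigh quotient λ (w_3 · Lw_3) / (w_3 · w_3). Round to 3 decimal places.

w1 = Lv₀ = (2·4 + 2·1 + 1·4; 4·4 + 4·1 + 5·4; 4·4 + 3·1 + 5·4) = (14, 40, 39)
w2 = Lw1 = (2·14 + 2·40 + 1·39; 4·14 + 4·40 + 5·39; 4·14 + 3·40 + 5·39) = (147, 411, 371)
w3 = Lw2 = (1487, 4087, 3676)
Lw3 = (14824, 40676, 36589)
w3·Lw3 = 1487·14824 + 4087·40676 + 3676·36589 = 322787264; w3·w3 = 1487·1487 + 4087·4087 + 3676·3676 = 32427714
λ ≈ 322787264/32427714 = 9.954

λ ≈ 9.954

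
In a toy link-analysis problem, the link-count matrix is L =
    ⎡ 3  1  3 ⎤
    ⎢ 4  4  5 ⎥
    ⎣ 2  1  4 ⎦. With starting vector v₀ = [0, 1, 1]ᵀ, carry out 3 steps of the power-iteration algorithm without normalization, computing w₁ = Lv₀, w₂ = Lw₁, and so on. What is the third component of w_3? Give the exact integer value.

w1 = Lv₀ = (4, 9, 5)
w2 = Lw1 = (36, 77, 37)
w3 = Lw2 = (296, 637, 297)
The requested component of w3 is 297.

297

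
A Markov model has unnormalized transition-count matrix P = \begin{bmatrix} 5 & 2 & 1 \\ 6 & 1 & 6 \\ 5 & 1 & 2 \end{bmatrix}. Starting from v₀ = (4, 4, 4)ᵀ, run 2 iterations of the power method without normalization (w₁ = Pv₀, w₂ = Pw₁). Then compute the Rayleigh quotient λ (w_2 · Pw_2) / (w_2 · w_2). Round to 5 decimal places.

w1 = Pv₀ = (5·4 + 2·4 + 1·4; 6·4 + 1·4 + 6·4; 5·4 + 1·4 + 2·4) = (32, 52, 32)
w2 = Pw1 = (5·32 + 2·52 + 1·32; 6·32 + 1·52 + 6·32; 5·32 + 1·52 + 2·32) = (296, 436, 276)
Pw2 = (2628, 3868, 2468)
w2·Pw2 = 296·2628 + 436·3868 + 276·2468 = 3145504; w2·w2 = 296·296 + 436·436 + 276·276 = 353888
λ ≈ 3145504/353888 = 8.88842

λ ≈ 8.88842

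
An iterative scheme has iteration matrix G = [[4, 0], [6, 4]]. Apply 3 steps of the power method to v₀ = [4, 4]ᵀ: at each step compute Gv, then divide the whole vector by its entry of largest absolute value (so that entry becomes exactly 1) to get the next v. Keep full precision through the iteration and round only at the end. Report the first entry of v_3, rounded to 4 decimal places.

Gv0 = (16.00000, 40.00000); divide by 40.00000 → v1 = (0.40000, 1.00000)
Gv1 = (1.60000, 6.40000); divide by 6.40000 → v2 = (0.25000, 1.00000)
Gv2 = (1.00000, 5.50000); divide by 5.50000 → v3 = (0.18182, 1.00000)
Requested entry of v3: 256/1408 = 0.1818

0.1818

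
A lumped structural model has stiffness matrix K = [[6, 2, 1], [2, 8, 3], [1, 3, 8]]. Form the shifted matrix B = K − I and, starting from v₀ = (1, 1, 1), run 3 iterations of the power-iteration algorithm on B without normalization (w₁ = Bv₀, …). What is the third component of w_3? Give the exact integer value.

1321

B = K − I has rows (5, 2, 1); (2, 7, 3); (1, 3, 7)
w1 = Bv₀ = (8, 12, 11)
w2 = Bw1 = (75, 133, 121)
w3 = Bw2 = (762, 1444, 1321)
Requested component of w3: 1321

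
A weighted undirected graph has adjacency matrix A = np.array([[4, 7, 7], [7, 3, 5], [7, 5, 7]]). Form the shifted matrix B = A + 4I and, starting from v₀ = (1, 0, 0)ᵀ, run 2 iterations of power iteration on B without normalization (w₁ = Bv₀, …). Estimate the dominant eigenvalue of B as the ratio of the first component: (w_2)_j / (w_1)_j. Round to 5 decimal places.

B = A + 4I has rows (8, 7, 7); (7, 7, 5); (7, 5, 11)
w1 = Bv₀ = (8·1 + 7·0 + 7·0; 7·1 + 7·0 + 5·0; 7·1 + 5·0 + 11·0) = (8, 7, 7)
w2 = Bw1 = (8·8 + 7·7 + 7·7; 7·8 + 7·7 + 5·7; 7·8 + 5·7 + 11·7) = (162, 140, 168)
Ratio: 162/8 = 20.25000

μ ≈ 20.25000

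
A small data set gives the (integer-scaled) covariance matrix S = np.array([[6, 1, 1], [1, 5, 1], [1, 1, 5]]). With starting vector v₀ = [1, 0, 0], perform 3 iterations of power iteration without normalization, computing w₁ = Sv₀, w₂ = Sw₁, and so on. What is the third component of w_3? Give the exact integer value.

110

w1 = Sv₀ = (6, 1, 1)
w2 = Sw1 = (38, 12, 12)
w3 = Sw2 = (252, 110, 110)
The requested component of w3 is 110.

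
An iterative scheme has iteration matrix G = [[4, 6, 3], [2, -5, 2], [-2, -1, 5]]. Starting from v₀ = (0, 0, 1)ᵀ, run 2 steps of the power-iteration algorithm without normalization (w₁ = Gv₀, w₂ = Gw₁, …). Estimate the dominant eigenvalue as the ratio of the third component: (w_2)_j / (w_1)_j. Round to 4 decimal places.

3.4000

w1 = Gv₀ = (3, 2, 5)
w2 = Gw1 = (39, 6, 17)
Ratio at component: 17 / 5 = 3.4000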